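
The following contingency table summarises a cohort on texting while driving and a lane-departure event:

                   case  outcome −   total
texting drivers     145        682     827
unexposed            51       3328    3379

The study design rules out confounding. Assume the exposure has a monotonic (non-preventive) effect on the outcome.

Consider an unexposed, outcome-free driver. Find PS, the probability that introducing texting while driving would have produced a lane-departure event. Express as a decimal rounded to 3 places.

p₁ = P(outcome | exposed) = 145/827 = 0.17533
p₀ = P(outcome | unexposed) = 51/3379 = 0.015093
Under exogeneity and monotonicity, PS = (p₁ − p₀)/(1 − p₀).
PS = (0.17533 − 0.015093) / 0.98491 ≈ 0.1627

PS ≈ 0.163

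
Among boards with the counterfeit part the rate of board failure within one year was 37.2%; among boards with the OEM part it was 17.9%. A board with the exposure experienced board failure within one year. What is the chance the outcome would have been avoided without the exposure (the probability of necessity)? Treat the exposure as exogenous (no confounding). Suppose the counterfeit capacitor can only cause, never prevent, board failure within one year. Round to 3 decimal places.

p₁ = 0.372, p₀ = 0.179.
Under exogeneity and monotonicity, PN = (p₁ − p₀) / p₁.
PN = (0.372 − 0.179) / 0.372 = 0.193 / 0.372 ≈ 0.5188

PN ≈ 0.519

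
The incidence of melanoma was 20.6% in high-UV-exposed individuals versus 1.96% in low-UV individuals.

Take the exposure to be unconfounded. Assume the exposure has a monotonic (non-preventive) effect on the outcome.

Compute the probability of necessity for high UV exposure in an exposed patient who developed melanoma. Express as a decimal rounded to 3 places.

p₁ = 0.206, p₀ = 0.0196.
Under exogeneity and monotonicity, PN = (p₁ − p₀) / p₁.
PN = (0.206 − 0.0196) / 0.206 = 0.1864 / 0.206 ≈ 0.9049

PN ≈ 0.905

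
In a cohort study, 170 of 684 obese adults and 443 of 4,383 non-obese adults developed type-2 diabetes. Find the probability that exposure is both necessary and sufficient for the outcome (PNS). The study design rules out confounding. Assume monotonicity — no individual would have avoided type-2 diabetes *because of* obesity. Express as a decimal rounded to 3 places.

PNS ≈ 0.147

p₁ = P(outcome | exposed) = 170/684 = 0.24854
p₀ = P(outcome | unexposed) = 443/4383 = 0.10107
Under exogeneity and monotonicity, PNS = p₁ − p₀.
PNS = 0.24854 − 0.10107 = 0.14747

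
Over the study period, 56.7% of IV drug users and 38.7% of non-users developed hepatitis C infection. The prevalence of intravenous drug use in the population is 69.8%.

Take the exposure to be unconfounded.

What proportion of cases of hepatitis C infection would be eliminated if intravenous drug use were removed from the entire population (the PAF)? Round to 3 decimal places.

p₁ = 0.567, p₀ = 0.387.
Overall risk P(Y=1) = π·p₁ + (1−π)·p₀ = 0.698×0.567 + 0.302×0.387 = 0.51264.
Under exogeneity, PAF = [P(Y=1) − p₀] / P(Y=1).
PAF = (0.51264 − 0.387) / 0.51264 ≈ 0.2451

PAF ≈ 0.245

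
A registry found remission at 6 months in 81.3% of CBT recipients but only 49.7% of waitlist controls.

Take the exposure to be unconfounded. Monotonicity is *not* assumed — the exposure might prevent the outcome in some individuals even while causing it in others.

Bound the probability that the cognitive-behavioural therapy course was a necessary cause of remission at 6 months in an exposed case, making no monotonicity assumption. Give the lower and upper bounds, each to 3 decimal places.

0.389 ≤ PN ≤ 0.619

p₁ = 0.813, p₀ = 0.497.
Under exogeneity alone the bounds on PN are max{0,(p₁−p₀)/p₁} ≤ PN ≤ min{1,(1−p₀)/p₁}.
  lower = (p₁ − p₀)/p₁ = 0.316 / 0.813 ≈ 0.3887
  upper = min{1, (1 − p₀)/p₁} = 0.503 / 0.813 ≈ 0.6187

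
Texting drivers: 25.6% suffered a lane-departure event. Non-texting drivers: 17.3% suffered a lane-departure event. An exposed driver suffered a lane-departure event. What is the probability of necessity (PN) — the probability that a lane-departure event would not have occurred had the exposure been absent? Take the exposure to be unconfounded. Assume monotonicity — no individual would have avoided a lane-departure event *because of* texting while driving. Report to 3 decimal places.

p₁ = 0.256, p₀ = 0.173.
Under exogeneity and monotonicity, PN = (p₁ − p₀) / p₁.
PN = (0.256 − 0.173) / 0.256 = 0.083 / 0.256 ≈ 0.3242

PN ≈ 0.324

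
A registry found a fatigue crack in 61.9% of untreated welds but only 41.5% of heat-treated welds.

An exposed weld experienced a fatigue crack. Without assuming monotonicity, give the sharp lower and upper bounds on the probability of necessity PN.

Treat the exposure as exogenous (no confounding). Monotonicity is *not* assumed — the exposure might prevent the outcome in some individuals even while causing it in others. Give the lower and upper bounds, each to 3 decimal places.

0.330 ≤ PN ≤ 0.945

p₁ = 0.619, p₀ = 0.415.
Under exogeneity alone the bounds on PN are max{0,(p₁−p₀)/p₁} ≤ PN ≤ min{1,(1−p₀)/p₁}.
  lower = (p₁ − p₀)/p₁ = 0.204 / 0.619 ≈ 0.3296
  upper = min{1, (1 − p₀)/p₁} = 0.585 / 0.619 ≈ 0.9451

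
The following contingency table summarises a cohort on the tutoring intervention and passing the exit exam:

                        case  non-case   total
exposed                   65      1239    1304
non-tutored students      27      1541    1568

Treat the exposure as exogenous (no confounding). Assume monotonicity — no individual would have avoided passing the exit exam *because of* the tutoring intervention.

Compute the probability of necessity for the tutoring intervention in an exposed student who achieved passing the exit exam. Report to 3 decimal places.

PN ≈ 0.655

p₁ = P(outcome | exposed) = 65/1304 = 0.049847
p₀ = P(outcome | unexposed) = 27/1568 = 0.017219
Under exogeneity and monotonicity, PN = (p₁ − p₀)/p₁.
PN = (0.049847 − 0.017219) / 0.049847 ≈ 0.6546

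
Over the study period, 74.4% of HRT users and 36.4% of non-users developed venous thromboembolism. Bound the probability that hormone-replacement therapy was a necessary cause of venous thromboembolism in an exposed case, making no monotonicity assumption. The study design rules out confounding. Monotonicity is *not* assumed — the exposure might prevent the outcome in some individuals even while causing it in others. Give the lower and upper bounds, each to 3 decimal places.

0.511 ≤ PN ≤ 0.855

p₁ = 0.744, p₀ = 0.364.
Under exogeneity alone the bounds on PN are max{0,(p₁−p₀)/p₁} ≤ PN ≤ min{1,(1−p₀)/p₁}.
  lower = (p₁ − p₀)/p₁ = 0.38 / 0.744 ≈ 0.5108
  upper = min{1, (1 − p₀)/p₁} = 0.636 / 0.744 ≈ 0.8548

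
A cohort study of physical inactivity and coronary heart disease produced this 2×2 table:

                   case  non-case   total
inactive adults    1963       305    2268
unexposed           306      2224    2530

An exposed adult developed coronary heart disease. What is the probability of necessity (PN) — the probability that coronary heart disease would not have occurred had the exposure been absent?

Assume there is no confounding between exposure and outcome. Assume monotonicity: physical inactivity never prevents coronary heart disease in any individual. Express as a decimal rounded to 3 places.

PN ≈ 0.860

p₁ = P(outcome | exposed) = 1963/2268 = 0.86552
p₀ = P(outcome | unexposed) = 306/2530 = 0.12095
Under exogeneity and monotonicity, PN = (p₁ − p₀)/p₁.
PN = (0.86552 − 0.12095) / 0.86552 ≈ 0.8603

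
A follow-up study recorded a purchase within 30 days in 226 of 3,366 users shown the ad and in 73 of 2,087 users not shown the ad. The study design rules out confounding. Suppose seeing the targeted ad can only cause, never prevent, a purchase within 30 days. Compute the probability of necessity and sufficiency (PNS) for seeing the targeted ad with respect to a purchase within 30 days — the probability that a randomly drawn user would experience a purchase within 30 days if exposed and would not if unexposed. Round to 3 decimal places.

PNS ≈ 0.032

p₁ = P(outcome | exposed) = 226/3366 = 0.067142
p₀ = P(outcome | unexposed) = 73/2087 = 0.034978
Under exogeneity and monotonicity, PNS = p₁ − p₀.
PNS = 0.067142 − 0.034978 = 0.032164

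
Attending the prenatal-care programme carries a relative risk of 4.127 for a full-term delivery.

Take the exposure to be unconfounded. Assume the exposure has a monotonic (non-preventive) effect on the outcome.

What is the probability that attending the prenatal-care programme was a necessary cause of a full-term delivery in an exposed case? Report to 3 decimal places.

PN ≈ 0.758

Under exogeneity and monotonicity, PN = (RR − 1) / RR = 1 − 1/RR.
PN = (4.127 − 1) / 4.127 = 3.127 / 4.127 ≈ 0.7577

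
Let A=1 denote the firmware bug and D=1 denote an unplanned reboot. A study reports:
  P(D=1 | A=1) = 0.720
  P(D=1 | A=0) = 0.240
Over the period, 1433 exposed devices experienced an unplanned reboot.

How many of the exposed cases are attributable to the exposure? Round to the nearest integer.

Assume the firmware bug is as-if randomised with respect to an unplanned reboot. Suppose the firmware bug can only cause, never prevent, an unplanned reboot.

Let p₁ = 0.72, p₀ = 0.24.
PN = (p₁ − p₀)/p₁ = (0.72 − 0.24) / 0.72 ≈ 0.66667.
Attributable cases ≈ PN × (exposed cases) = 0.66667 × 1433 ≈ 955.33.

about 955 cases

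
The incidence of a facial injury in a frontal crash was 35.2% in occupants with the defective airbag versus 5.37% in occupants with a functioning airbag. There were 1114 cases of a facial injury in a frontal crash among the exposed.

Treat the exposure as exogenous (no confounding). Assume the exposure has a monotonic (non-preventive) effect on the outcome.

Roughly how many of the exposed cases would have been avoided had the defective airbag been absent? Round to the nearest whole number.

p₁ = 0.352, p₀ = 0.0537.
PN = (p₁ − p₀)/p₁ = (0.352 − 0.0537) / 0.352 ≈ 0.84744.
Attributable cases ≈ PN × (exposed cases) = 0.84744 × 1114 ≈ 944.05.

about 944 cases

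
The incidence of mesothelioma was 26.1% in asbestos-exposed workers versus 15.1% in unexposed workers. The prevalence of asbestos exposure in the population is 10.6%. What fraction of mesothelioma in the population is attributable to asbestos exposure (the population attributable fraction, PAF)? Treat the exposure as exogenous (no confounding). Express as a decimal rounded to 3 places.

p₁ = 0.261, p₀ = 0.151.
Overall risk P(Y=1) = π·p₁ + (1−π)·p₀ = 0.106×0.261 + 0.894×0.151 = 0.16266.
Under exogeneity, PAF = [P(Y=1) − p₀] / P(Y=1).
PAF = (0.16266 − 0.151) / 0.16266 ≈ 0.0717

PAF ≈ 0.072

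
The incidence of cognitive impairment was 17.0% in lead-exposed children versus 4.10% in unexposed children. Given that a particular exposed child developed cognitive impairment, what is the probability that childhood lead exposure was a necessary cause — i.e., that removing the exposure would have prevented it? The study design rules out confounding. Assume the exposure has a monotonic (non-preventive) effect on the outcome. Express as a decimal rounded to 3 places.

p₁ = 0.17, p₀ = 0.041.
Under exogeneity and monotonicity, PN = (p₁ − p₀) / p₁.
PN = (0.17 − 0.041) / 0.17 = 0.129 / 0.17 ≈ 0.7588

PN ≈ 0.759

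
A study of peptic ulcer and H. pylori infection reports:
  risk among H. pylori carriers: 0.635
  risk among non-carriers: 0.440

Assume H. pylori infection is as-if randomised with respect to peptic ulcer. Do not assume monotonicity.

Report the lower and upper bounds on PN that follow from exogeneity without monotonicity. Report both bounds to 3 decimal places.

0.307 ≤ PN ≤ 0.882

Let p₁ = 0.635, p₀ = 0.44.
Under exogeneity alone the bounds on PN are max{0,(p₁−p₀)/p₁} ≤ PN ≤ min{1,(1−p₀)/p₁}.
  lower = (p₁ − p₀)/p₁ = 0.195 / 0.635 ≈ 0.3071
  upper = min{1, (1 − p₀)/p₁} = 0.56 / 0.635 ≈ 0.8819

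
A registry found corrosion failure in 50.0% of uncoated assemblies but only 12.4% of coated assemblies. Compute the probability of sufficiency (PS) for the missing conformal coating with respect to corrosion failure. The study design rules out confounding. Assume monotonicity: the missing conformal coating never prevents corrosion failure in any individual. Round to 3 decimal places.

PS ≈ 0.429

p₁ = 0.5, p₀ = 0.124.
Under exogeneity and monotonicity, PS = (p₁ − p₀) / (1 − p₀).
PS = (0.5 − 0.124) / (1 − 0.124) = 0.376 / 0.876 ≈ 0.4292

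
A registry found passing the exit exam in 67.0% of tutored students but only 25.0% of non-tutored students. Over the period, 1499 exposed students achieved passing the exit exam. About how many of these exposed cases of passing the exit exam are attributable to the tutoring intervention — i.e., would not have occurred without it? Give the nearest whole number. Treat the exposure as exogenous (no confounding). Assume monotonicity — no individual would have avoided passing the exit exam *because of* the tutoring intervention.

p₁ = 0.67, p₀ = 0.25.
PN = (p₁ − p₀)/p₁ = (0.67 − 0.25) / 0.67 ≈ 0.62687.
Attributable cases ≈ PN × (exposed cases) = 0.62687 × 1499 ≈ 939.67.

about 940 cases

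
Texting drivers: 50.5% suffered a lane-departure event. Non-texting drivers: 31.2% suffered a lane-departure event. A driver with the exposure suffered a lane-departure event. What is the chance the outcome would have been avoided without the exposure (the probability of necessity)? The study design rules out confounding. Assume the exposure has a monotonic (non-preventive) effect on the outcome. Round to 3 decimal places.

p₁ = 0.505, p₀ = 0.312.
Under exogeneity and monotonicity, PN = (p₁ − p₀) / p₁.
PN = (0.505 − 0.312) / 0.505 = 0.193 / 0.505 ≈ 0.3822

PN ≈ 0.382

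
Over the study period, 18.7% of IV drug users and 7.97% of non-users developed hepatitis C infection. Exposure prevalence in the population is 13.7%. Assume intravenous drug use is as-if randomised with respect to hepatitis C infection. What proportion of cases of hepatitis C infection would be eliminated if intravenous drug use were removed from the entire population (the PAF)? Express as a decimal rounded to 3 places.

PAF ≈ 0.156

p₁ = 0.187, p₀ = 0.0797.
Overall risk P(Y=1) = π·p₁ + (1−π)·p₀ = 0.137×0.187 + 0.863×0.0797 = 0.0944.
Under exogeneity, PAF = [P(Y=1) − p₀] / P(Y=1).
PAF = (0.0944 − 0.0797) / 0.0944 ≈ 0.1557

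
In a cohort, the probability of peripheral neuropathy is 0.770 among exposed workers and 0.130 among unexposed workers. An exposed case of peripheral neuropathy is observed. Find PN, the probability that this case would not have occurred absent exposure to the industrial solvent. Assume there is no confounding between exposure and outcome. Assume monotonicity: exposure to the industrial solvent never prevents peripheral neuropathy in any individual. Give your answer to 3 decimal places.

Let p₁ = 0.77, p₀ = 0.13.
Under exogeneity and monotonicity, PN = (p₁ − p₀) / p₁.
PN = (0.77 − 0.13) / 0.77 = 0.64 / 0.77 ≈ 0.8312

PN ≈ 0.831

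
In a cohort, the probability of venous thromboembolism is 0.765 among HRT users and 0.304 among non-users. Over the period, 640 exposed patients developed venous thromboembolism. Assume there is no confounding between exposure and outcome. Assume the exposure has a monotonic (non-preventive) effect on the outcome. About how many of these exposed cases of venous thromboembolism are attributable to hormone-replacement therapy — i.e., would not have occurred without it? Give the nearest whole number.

about 386 cases

Let p₁ = 0.765, p₀ = 0.304.
PN = (p₁ − p₀)/p₁ = (0.765 − 0.304) / 0.765 ≈ 0.60261.
Attributable cases ≈ PN × (exposed cases) = 0.60261 × 640 ≈ 385.67.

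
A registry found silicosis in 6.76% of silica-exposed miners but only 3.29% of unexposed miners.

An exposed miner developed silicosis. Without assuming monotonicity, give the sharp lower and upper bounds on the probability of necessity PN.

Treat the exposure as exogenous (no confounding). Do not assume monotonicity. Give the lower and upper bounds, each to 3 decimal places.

p₁ = 0.0676, p₀ = 0.0329.
Under exogeneity alone the bounds on PN are max{0,(p₁−p₀)/p₁} ≤ PN ≤ min{1,(1−p₀)/p₁}.
  lower = (p₁ − p₀)/p₁ = 0.0347 / 0.0676 ≈ 0.5133
  upper = min{1, (1 − p₀)/p₁} = 0.9671 / 0.0676 ≈ 14.3062 → capped at 1

0.513 ≤ PN ≤ 1.000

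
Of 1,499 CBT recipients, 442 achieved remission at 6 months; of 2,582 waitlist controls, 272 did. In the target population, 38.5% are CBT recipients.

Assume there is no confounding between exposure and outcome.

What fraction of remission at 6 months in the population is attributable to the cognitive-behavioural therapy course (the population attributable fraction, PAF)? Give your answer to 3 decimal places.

p₁ = P(outcome | exposed) = 442/1499 = 0.29486
p₀ = P(outcome | unexposed) = 272/2582 = 0.10534
Overall risk P(Y=1) = π·p₁ + (1−π)·p₀ = 0.385×0.29486 + 0.615×0.10534 = 0.17831.
Under exogeneity, PAF = [P(Y=1) − p₀] / P(Y=1).
PAF = (0.17831 − 0.10534) / 0.17831 ≈ 0.4092

PAF ≈ 0.409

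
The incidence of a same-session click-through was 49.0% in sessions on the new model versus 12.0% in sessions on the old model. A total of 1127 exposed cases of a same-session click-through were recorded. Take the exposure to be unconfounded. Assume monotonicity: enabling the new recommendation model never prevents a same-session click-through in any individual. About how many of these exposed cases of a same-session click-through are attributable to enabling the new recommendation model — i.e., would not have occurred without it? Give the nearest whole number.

about 851 cases

p₁ = 0.49, p₀ = 0.12.
PN = (p₁ − p₀)/p₁ = (0.49 − 0.12) / 0.49 ≈ 0.75510.
Attributable cases ≈ PN × (exposed cases) = 0.75510 × 1127 ≈ 851.00.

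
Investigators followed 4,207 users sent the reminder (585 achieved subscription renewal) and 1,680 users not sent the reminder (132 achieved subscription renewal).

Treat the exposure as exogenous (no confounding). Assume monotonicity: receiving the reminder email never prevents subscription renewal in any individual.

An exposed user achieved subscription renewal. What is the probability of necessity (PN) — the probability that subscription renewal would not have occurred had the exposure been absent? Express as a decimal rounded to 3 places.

PN ≈ 0.435

p₁ = P(outcome | exposed) = 585/4207 = 0.13905
p₀ = P(outcome | unexposed) = 132/1680 = 0.078571
Under exogeneity and monotonicity, PN = (p₁ − p₀) / p₁.
PN = (0.13905 − 0.078571) / 0.13905 = 0.060483 / 0.13905 ≈ 0.4350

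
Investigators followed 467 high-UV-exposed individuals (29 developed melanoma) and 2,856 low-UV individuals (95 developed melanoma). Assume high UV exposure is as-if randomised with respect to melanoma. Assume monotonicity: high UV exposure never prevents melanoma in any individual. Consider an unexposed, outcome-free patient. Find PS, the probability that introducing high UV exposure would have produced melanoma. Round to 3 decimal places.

PS ≈ 0.030

p₁ = P(outcome | exposed) = 29/467 = 0.062099
p₀ = P(outcome | unexposed) = 95/2856 = 0.033263
Under exogeneity and monotonicity, PS = (p₁ − p₀) / (1 − p₀).
PS = (0.062099 − 0.033263) / (1 − 0.033263) = 0.028835 / 0.96674 ≈ 0.0298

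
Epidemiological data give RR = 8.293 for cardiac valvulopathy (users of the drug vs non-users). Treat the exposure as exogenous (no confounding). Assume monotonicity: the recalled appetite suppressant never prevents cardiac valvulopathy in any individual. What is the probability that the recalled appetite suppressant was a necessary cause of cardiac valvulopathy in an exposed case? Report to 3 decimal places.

PN ≈ 0.879

Under exogeneity and monotonicity, PN = (RR − 1) / RR = 1 − 1/RR.
PN = (8.293 − 1) / 8.293 = 7.293 / 8.293 ≈ 0.8794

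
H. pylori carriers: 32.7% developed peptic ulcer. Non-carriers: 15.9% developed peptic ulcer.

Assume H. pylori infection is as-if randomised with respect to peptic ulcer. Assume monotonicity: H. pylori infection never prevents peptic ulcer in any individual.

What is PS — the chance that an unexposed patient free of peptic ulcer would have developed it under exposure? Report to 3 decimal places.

p₁ = 0.327, p₀ = 0.159.
Under exogeneity and monotonicity, PS = (p₁ − p₀) / (1 − p₀).
PS = (0.327 − 0.159) / (1 − 0.159) = 0.168 / 0.841 ≈ 0.1998

PS ≈ 0.200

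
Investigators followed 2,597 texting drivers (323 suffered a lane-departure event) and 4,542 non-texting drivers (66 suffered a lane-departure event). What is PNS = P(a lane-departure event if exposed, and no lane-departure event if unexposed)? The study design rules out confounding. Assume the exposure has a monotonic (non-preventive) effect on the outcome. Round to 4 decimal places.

PNS ≈ 0.1098

p₁ = P(outcome | exposed) = 323/2597 = 0.12437
p₀ = P(outcome | unexposed) = 66/4542 = 0.014531
Under exogeneity and monotonicity, PNS = p₁ − p₀.
PNS = 0.12437 − 0.014531 = 0.10984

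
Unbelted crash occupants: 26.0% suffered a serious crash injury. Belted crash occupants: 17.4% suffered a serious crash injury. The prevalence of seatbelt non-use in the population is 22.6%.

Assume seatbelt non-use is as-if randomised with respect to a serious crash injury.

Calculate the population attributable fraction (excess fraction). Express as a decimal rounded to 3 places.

PAF ≈ 0.100

p₁ = 0.26, p₀ = 0.174.
Overall risk P(Y=1) = π·p₁ + (1−π)·p₀ = 0.226×0.26 + 0.774×0.174 = 0.19344.
Under exogeneity, PAF = [P(Y=1) − p₀] / P(Y=1).
PAF = (0.19344 − 0.174) / 0.19344 ≈ 0.1005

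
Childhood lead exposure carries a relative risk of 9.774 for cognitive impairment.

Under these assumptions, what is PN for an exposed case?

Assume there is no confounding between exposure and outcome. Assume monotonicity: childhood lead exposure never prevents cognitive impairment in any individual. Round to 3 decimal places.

Under exogeneity and monotonicity, PN = (RR − 1) / RR = 1 − 1/RR.
PN = (9.774 − 1) / 9.774 = 8.774 / 9.774 ≈ 0.8977

PN ≈ 0.898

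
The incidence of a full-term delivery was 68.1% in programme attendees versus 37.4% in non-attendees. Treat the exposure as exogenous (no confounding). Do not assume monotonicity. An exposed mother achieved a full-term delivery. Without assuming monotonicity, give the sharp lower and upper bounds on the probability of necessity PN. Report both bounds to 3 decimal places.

0.451 ≤ PN ≤ 0.919

p₁ = 0.681, p₀ = 0.374.
Under exogeneity alone the bounds on PN are max{0,(p₁−p₀)/p₁} ≤ PN ≤ min{1,(1−p₀)/p₁}.
  lower = (p₁ − p₀)/p₁ = 0.307 / 0.681 ≈ 0.4508
  upper = min{1, (1 − p₀)/p₁} = 0.626 / 0.681 ≈ 0.9192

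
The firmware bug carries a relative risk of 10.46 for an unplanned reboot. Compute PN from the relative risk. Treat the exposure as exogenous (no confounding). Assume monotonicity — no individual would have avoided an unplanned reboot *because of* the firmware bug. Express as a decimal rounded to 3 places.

Under exogeneity and monotonicity, PN = (RR − 1) / RR = 1 − 1/RR.
PN = (10.46 − 1) / 10.46 = 9.46 / 10.46 ≈ 0.9044

PN ≈ 0.904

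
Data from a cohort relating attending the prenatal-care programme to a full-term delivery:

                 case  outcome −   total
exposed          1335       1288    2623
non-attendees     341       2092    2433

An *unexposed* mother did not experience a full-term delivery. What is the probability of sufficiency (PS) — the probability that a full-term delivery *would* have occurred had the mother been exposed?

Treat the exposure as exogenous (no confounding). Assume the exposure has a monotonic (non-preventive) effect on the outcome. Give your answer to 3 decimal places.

PS ≈ 0.429

p₁ = P(outcome | exposed) = 1335/2623 = 0.50896
p₀ = P(outcome | unexposed) = 341/2433 = 0.14016
Under exogeneity and monotonicity, PS = (p₁ − p₀) / (1 − p₀).
PS = (0.50896 − 0.14016) / (1 − 0.14016) = 0.3688 / 0.85984 ≈ 0.4289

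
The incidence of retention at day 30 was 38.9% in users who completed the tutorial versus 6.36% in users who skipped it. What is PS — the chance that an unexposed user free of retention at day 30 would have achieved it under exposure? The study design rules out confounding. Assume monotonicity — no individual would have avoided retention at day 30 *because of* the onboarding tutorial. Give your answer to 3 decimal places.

p₁ = 0.389, p₀ = 0.0636.
Under exogeneity and monotonicity, PS = (p₁ − p₀) / (1 − p₀).
PS = (0.389 − 0.0636) / (1 − 0.0636) = 0.3254 / 0.9364 ≈ 0.3475

PS ≈ 0.348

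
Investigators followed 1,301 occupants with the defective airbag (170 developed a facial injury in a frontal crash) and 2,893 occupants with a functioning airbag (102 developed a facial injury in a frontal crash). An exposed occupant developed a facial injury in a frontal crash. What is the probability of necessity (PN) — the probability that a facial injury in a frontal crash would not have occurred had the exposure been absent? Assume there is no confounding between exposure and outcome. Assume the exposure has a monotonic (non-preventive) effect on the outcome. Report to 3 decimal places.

p₁ = P(outcome | exposed) = 170/1301 = 0.13067
p₀ = P(outcome | unexposed) = 102/2893 = 0.035258
Under exogeneity and monotonicity, PN = (p₁ − p₀) / p₁.
PN = (0.13067 − 0.035258) / 0.13067 = 0.095411 / 0.13067 ≈ 0.7302

PN ≈ 0.730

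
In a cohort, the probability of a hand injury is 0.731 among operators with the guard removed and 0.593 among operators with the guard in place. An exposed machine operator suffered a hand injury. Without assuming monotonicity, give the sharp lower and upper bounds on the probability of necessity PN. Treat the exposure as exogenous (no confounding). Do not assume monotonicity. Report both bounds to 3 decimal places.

0.189 ≤ PN ≤ 0.557

Let p₁ = 0.731, p₀ = 0.593.
Under exogeneity alone the bounds on PN are max{0,(p₁−p₀)/p₁} ≤ PN ≤ min{1,(1−p₀)/p₁}.
  lower = (p₁ − p₀)/p₁ = 0.138 / 0.731 ≈ 0.1888
  upper = min{1, (1 − p₀)/p₁} = 0.407 / 0.731 ≈ 0.5568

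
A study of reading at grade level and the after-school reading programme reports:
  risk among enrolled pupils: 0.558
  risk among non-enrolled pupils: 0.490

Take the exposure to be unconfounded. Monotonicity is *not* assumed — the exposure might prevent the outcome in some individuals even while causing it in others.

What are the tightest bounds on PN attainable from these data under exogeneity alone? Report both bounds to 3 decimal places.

0.122 ≤ PN ≤ 0.914

Let p₁ = 0.558, p₀ = 0.49.
Under exogeneity alone the bounds on PN are max{0,(p₁−p₀)/p₁} ≤ PN ≤ min{1,(1−p₀)/p₁}.
  lower = (p₁ − p₀)/p₁ = 0.068 / 0.558 ≈ 0.1219
  upper = min{1, (1 − p₀)/p₁} = 0.51 / 0.558 ≈ 0.9140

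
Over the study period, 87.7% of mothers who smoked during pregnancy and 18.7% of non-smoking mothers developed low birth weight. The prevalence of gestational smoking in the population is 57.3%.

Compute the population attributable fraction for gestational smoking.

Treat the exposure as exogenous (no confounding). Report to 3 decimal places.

p₁ = 0.877, p₀ = 0.187.
Overall risk P(Y=1) = π·p₁ + (1−π)·p₀ = 0.573×0.877 + 0.427×0.187 = 0.58237.
Under exogeneity, PAF = [P(Y=1) − p₀] / P(Y=1).
PAF = (0.58237 − 0.187) / 0.58237 ≈ 0.6789

PAF ≈ 0.679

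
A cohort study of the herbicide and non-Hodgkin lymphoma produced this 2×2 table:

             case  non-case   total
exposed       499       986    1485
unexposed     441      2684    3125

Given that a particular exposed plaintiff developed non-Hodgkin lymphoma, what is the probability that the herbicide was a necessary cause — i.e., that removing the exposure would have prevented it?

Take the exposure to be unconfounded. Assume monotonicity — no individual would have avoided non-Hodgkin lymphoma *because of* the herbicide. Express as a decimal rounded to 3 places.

PN ≈ 0.580

p₁ = P(outcome | exposed) = 499/1485 = 0.33603
p₀ = P(outcome | unexposed) = 441/3125 = 0.14112
Under exogeneity and monotonicity, PN = (p₁ − p₀)/p₁.
PN = (0.33603 − 0.14112) / 0.33603 ≈ 0.5800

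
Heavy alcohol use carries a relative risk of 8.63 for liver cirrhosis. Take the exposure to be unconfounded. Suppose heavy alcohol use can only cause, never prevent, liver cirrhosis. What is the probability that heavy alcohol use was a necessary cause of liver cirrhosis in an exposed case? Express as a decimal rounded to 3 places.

Under exogeneity and monotonicity, PN = (RR − 1) / RR = 1 − 1/RR.
PN = (8.63 − 1) / 8.63 = 7.63 / 8.63 ≈ 0.8841

PN ≈ 0.884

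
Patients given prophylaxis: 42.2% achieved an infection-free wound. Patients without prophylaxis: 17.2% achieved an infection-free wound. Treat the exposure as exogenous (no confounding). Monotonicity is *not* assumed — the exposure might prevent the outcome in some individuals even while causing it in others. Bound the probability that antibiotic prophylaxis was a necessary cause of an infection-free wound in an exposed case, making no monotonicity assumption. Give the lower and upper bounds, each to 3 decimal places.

p₁ = 0.422, p₀ = 0.172.
Under exogeneity alone the bounds on PN are max{0,(p₁−p₀)/p₁} ≤ PN ≤ min{1,(1−p₀)/p₁}.
  lower = (p₁ − p₀)/p₁ = 0.25 / 0.422 ≈ 0.5924
  upper = min{1, (1 − p₀)/p₁} = 0.828 / 0.422 ≈ 1.9621 → capped at 1

0.592 ≤ PN ≤ 1.000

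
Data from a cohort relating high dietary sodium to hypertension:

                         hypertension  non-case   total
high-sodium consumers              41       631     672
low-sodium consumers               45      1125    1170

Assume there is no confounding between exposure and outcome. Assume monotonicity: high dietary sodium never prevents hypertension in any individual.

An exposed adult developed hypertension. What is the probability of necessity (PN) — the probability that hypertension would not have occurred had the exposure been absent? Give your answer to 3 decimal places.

p₁ = P(outcome | exposed) = 41/672 = 0.061012
p₀ = P(outcome | unexposed) = 45/1170 = 0.038462
Under exogeneity and monotonicity, PN = (p₁ − p₀) / p₁.
PN = (0.061012 − 0.038462) / 0.061012 = 0.02255 / 0.061012 ≈ 0.3696

PN ≈ 0.370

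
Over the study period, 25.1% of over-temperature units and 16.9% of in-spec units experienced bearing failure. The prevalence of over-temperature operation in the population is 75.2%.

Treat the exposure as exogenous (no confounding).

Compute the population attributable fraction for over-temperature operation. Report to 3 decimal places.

PAF ≈ 0.267

p₁ = 0.251, p₀ = 0.169.
Overall risk P(Y=1) = π·p₁ + (1−π)·p₀ = 0.752×0.251 + 0.248×0.169 = 0.23066.
Under exogeneity, PAF = [P(Y=1) − p₀] / P(Y=1).
PAF = (0.23066 − 0.169) / 0.23066 ≈ 0.2673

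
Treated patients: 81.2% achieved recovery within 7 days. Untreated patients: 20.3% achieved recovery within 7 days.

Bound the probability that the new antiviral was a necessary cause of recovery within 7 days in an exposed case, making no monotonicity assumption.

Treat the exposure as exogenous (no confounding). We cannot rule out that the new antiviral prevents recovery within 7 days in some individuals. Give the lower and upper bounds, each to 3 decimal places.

0.750 ≤ PN ≤ 0.982

p₁ = 0.812, p₀ = 0.203.
Under exogeneity alone the bounds on PN are max{0,(p₁−p₀)/p₁} ≤ PN ≤ min{1,(1−p₀)/p₁}.
  lower = (p₁ − p₀)/p₁ = 0.609 / 0.812 ≈ 0.7500
  upper = min{1, (1 − p₀)/p₁} = 0.797 / 0.812 ≈ 0.9815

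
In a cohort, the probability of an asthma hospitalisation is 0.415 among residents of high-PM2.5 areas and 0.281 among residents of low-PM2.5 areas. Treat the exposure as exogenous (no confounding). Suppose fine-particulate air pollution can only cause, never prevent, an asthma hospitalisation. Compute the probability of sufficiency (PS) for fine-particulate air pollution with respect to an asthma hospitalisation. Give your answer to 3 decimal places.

PS ≈ 0.186

Let p₁ = 0.415, p₀ = 0.281.
Under exogeneity and monotonicity, PS = (p₁ − p₀) / (1 − p₀).
PS = (0.415 − 0.281) / (1 − 0.281) = 0.134 / 0.719 ≈ 0.1864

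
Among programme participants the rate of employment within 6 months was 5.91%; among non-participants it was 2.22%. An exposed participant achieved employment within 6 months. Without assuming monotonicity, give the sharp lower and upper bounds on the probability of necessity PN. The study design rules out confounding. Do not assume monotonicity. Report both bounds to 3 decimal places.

p₁ = 0.0591, p₀ = 0.0222.
Under exogeneity alone the bounds on PN are max{0,(p₁−p₀)/p₁} ≤ PN ≤ min{1,(1−p₀)/p₁}.
  lower = (p₁ − p₀)/p₁ = 0.0369 / 0.0591 ≈ 0.6244
  upper = min{1, (1 − p₀)/p₁} = 0.9778 / 0.0591 ≈ 16.5448 → capped at 1

0.624 ≤ PN ≤ 1.000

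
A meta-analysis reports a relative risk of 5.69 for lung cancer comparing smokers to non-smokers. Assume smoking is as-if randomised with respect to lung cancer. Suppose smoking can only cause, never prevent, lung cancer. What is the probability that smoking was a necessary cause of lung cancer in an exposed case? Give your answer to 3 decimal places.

Under exogeneity and monotonicity, PN = (RR − 1) / RR = 1 − 1/RR.
PN = (5.69 − 1) / 5.69 = 4.69 / 5.69 ≈ 0.8243

PN ≈ 0.824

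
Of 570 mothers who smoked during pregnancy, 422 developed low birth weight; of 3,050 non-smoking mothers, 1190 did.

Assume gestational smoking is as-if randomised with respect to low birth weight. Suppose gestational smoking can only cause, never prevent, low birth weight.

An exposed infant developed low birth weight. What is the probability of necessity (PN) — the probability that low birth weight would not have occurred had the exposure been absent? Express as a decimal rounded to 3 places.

p₁ = P(outcome | exposed) = 422/570 = 0.74035
p₀ = P(outcome | unexposed) = 1190/3050 = 0.39016
Under exogeneity and monotonicity, PN = (p₁ − p₀) / p₁.
PN = (0.74035 − 0.39016) / 0.74035 = 0.35019 / 0.74035 ≈ 0.4730

PN ≈ 0.473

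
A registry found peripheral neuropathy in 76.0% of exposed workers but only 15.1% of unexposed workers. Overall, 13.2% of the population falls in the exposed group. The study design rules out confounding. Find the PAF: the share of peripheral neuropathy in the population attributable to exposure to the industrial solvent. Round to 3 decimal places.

p₁ = 0.76, p₀ = 0.151.
Overall risk P(Y=1) = π·p₁ + (1−π)·p₀ = 0.132×0.76 + 0.868×0.151 = 0.23139.
Under exogeneity, PAF = [P(Y=1) − p₀] / P(Y=1).
PAF = (0.23139 − 0.151) / 0.23139 ≈ 0.3474

PAF ≈ 0.347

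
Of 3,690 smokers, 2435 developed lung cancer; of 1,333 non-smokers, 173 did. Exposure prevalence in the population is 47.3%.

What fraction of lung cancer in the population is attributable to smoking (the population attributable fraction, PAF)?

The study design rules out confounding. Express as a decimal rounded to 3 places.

PAF ≈ 0.659

p₁ = P(outcome | exposed) = 2435/3690 = 0.65989
p₀ = P(outcome | unexposed) = 173/1333 = 0.12978
Overall risk P(Y=1) = π·p₁ + (1−π)·p₀ = 0.473×0.65989 + 0.527×0.12978 = 0.38052.
Under exogeneity, PAF = [P(Y=1) − p₀] / P(Y=1).
PAF = (0.38052 − 0.12978) / 0.38052 ≈ 0.6589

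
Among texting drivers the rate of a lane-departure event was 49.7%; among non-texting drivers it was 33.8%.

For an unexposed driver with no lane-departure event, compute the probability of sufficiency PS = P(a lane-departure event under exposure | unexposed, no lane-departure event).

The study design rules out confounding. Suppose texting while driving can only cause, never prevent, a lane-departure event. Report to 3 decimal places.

PS ≈ 0.240

p₁ = 0.497, p₀ = 0.338.
Under exogeneity and monotonicity, PS = (p₁ − p₀) / (1 − p₀).
PS = (0.497 − 0.338) / (1 − 0.338) = 0.159 / 0.662 ≈ 0.2402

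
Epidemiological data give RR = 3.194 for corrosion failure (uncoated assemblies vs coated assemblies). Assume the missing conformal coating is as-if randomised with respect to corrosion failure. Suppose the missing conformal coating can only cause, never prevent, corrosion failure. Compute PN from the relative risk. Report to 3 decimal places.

Under exogeneity and monotonicity, PN = (RR − 1) / RR = 1 − 1/RR.
PN = (3.194 − 1) / 3.194 = 2.194 / 3.194 ≈ 0.6869

PN ≈ 0.687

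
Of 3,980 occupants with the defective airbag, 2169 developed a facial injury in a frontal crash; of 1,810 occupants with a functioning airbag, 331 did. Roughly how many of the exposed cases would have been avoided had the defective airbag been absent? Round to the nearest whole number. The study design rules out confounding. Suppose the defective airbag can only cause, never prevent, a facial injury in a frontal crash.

about 1441 cases

p₁ = P(outcome | exposed) = 2169/3980 = 0.54497
p₀ = P(outcome | unexposed) = 331/1810 = 0.18287
PN = (p₁ − p₀)/p₁ = (0.54497 − 0.18287) / 0.54497 ≈ 0.66444.
Attributable cases ≈ PN × (exposed cases) = 0.66444 × 2169 ≈ 1441.17.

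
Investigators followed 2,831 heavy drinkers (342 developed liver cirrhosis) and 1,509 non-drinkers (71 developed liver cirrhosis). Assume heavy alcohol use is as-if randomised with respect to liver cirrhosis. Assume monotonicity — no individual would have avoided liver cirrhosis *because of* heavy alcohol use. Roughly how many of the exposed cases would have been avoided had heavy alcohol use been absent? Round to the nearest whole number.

about 209 cases

p₁ = P(outcome | exposed) = 342/2831 = 0.12081
p₀ = P(outcome | unexposed) = 71/1509 = 0.047051
PN = (p₁ − p₀)/p₁ = (0.12081 − 0.047051) / 0.12081 ≈ 0.61052.
Attributable cases ≈ PN × (exposed cases) = 0.61052 × 342 ≈ 208.80.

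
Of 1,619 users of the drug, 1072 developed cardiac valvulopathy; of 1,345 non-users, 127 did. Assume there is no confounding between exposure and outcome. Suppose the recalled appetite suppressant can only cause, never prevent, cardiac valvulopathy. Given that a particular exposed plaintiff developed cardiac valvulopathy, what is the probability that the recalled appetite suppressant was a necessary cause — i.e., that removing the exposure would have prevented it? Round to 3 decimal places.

PN ≈ 0.857

p₁ = P(outcome | exposed) = 1072/1619 = 0.66214
p₀ = P(outcome | unexposed) = 127/1345 = 0.094424
Under exogeneity and monotonicity, PN = (p₁ − p₀) / p₁.
PN = (0.66214 − 0.094424) / 0.66214 = 0.56771 / 0.66214 ≈ 0.8574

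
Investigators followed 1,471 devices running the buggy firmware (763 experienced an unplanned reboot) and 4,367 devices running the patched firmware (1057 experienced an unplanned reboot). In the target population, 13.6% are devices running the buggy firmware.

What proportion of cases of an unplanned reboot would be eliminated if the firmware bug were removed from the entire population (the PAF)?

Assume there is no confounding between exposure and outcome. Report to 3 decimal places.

p₁ = P(outcome | exposed) = 763/1471 = 0.51869
p₀ = P(outcome | unexposed) = 1057/4367 = 0.24204
Overall risk P(Y=1) = π·p₁ + (1−π)·p₀ = 0.136×0.51869 + 0.864×0.24204 = 0.27967.
Under exogeneity, PAF = [P(Y=1) − p₀] / P(Y=1).
PAF = (0.27967 − 0.24204) / 0.27967 ≈ 0.1345

PAF ≈ 0.135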